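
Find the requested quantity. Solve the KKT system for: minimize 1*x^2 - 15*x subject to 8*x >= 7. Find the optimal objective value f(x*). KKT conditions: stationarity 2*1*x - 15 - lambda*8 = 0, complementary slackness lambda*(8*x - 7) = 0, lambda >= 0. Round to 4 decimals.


Step 1: Try lambda = 0 (constraint inactive).
Stationarity: 2*1*x - 15 = 0
x* = 15/(2*1) = 7.5
Check constraint: 8*7.5 = 60.0 >= 7 -- satisfied.
Step 2: Compute optimal value.
f(x*) = 1*7.5^2 - 15*7.5 = -56.25


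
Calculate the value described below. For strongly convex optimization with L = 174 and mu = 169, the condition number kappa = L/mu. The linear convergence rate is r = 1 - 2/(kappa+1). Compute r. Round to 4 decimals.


Step 1: Compute the condition number.
kappa = L/mu = 174/169 = 1.0296
Step 2: Compute the convergence rate.
r = 1 - 2/(kappa + 1) = 1 - 2*mu/(L + mu) = (L - mu)/(L + mu) = 5/343 = 0.0146


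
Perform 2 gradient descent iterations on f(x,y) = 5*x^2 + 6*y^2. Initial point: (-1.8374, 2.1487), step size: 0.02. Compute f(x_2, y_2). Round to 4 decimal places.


Gradient descent on f(x,y) = 5*x^2 + 6*y^2.
Starting point: (-1.8374, 2.1487), alpha = 0.02
Step 1: grad_x = 2*5*-1.8374 = -18.374, grad_y = 2*6*2.1487 = 25.7844
  x_1 = -1.8374 - 0.02*-18.374 = -1.4699
  y_1 = 2.1487 - 0.02*25.7844 = 1.633
Step 2: grad_x = 2*5*-1.4699 = -14.6992, grad_y = 2*6*1.633 = 19.5961
  x_2 = -1.4699 - 0.02*-14.6992 = -1.1759
  y_2 = 1.633 - 0.02*19.5961 = 1.2411
f(-1.1759, 1.2411) = 5*(-1.1759)^2 + 6*1.2411^2 = 16.1559


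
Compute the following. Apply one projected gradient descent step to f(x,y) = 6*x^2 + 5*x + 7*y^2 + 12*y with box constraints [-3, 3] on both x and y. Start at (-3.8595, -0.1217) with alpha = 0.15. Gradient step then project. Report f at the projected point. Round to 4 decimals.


Step 1: Compute gradient at (-3.8595, -0.1217).
grad_x = 2*6*-3.8595 + 5 = -41.314
grad_y = 2*7*-0.1217 + 12 = 10.2962
Step 2: Gradient step.
x_raw = -3.8595 - 0.15*-41.314 = 2.3376
y_raw = -0.1217 - 0.15*10.2962 = -1.6661
Step 3: Project onto [-3, 3].
x_proj = clip(2.3376) = 2.3376
y_proj = clip(-1.6661) = -1.6661
Step 4: Evaluate f.
f(2.3376, -1.6661) = 43.9126


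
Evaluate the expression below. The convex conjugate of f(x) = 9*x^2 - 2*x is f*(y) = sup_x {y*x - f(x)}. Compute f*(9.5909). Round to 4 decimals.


f*(y) = sup_x {y*x - a*x^2 - b*x} = sup_x {(y-b)*x - a*x^2}
FOC: (y - b) - 2a*x = 0 => x* = (y - b)/(2a)
x* = (9.5909 + 2)/(2*9) = 0.6439
f*(9.5909) = (y-b)^2/(4a) = (9.5909 + 2)^2/(4*9)
= 134.349/36 = 3.7319


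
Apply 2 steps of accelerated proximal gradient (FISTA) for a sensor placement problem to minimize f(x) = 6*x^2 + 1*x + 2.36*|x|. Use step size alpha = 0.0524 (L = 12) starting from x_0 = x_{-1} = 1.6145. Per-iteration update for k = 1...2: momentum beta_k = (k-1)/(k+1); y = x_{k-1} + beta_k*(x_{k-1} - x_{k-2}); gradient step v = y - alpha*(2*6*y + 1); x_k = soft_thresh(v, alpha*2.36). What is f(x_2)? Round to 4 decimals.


FISTA on f(x) = 6*x^2 + 1*x + 2.36*|x|
L = 12, alpha = 0.0524
Iteration 1: beta = 0.0, y = 1.6145 + 0.0*(1.6145 - 1.6145) = 1.6145
  grad(y) = 20.374, v = y - alpha*grad = 0.5469
  prox(v) = soft_thresh(0.5469, 0.1237) = 0.4232
Iteration 2: beta = 0.3333, y = 0.4232 + 0.3333*(0.4232 - 1.6145) = 0.0262
  grad(y) = 1.3138, v = y - alpha*grad = -0.0427
  prox(v) = soft_thresh(-0.0427, 0.1237) = 0.0
f(x_2) = 6*0.0^2 + 1*0.0 + 2.36*|0.0| = 0.0


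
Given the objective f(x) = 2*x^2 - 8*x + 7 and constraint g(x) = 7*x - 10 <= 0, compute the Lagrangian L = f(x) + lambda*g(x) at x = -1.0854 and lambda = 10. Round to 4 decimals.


Step 1: Evaluate f(x).
f(-1.0854) = 2*(-1.0854)^2 - 8*(-1.0854) + 7 = 18.0394
Step 2: Evaluate g(x).
g(-1.0854) = 7*-1.0854 - 10 = -17.5978
Step 3: Compute Lagrangian.
L = 18.0394 + 10*-17.5978 = -157.9386


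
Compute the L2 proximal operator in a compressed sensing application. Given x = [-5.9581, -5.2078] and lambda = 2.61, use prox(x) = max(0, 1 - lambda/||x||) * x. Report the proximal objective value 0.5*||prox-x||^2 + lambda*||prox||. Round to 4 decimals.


Step 1: Compute ||x||.
||x|| = 7.9133
Step 2: Compute scaling factor.
scale = max(0, 1 - 2.61/7.9133) = 0.6702
Step 3: prox(x) = [-3.993, -3.4901]
||prox(x)|| = 5.3033
Step 4: Proximal objective.
0.5*||prox-x||^2 = 3.4061
lambda*||prox|| = 13.8416
Total = 17.2476


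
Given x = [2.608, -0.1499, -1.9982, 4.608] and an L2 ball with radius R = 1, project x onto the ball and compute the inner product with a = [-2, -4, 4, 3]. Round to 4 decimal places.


Step 1: Compute ||x|| (intermediates to 6 decimals).
||x|| = sqrt(2.608^2 + (-0.1499)^2 + (-1.9982)^2 + 4.608^2) = 5.661325
Step 2: Project.
Since ||x|| > R, scale = R/||x|| = 1/5.661325 = 0.176637, proj(x) = scale * x
proj(x) = [0.460669, -0.026478, -0.352956, 0.813943]
Step 3: Dot product.
a^T * proj(x) = -2*0.460669 - 4*(-0.026478) + 4*(-0.352956) + 3*0.813943 = 0.2146


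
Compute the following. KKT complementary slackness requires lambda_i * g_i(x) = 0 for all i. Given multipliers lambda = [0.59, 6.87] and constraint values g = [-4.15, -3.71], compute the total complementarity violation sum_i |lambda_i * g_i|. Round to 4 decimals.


KKT complementary slackness check:
lambda_1 * g_1 = 0.59 * -4.15 = -2.4485
lambda_2 * g_2 = 6.87 * -3.71 = -25.4877
Total violation = 2.4485 + 25.4877 = 27.9362


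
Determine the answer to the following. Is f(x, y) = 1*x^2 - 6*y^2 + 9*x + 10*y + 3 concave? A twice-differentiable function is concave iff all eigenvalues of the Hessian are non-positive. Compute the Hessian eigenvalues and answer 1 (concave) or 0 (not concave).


The Hessian of f(x,y) = 1*x^2 - 6*y^2 + 9*x + 10*y + 3 is:
H = [[2, 0], [0, -12]]
Trace = 2 - 12 = -10
Determinant = 2*-12 - (0)^2 = -24
Discriminant = (-10)^2 - 4*-24 = 196.0
Eigenvalues: lambda_1 = -12.0, lambda_2 = 2.0
The function is not concave.

0


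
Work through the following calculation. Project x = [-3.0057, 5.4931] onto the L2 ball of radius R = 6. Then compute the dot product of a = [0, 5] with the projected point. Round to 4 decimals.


Step 1: Compute ||x|| (intermediates to 6 decimals).
||x|| = sqrt((-3.0057)^2 + 5.4931^2) = 6.26166
Step 2: Project.
Since ||x|| > R, scale = R/||x|| = 6/6.26166 = 0.958212, proj(x) = scale * x
proj(x) = [-2.880098, 5.263554]
Step 3: Dot product.
a^T * proj(x) = 0*(-2.880098) + 5*5.263554 = 26.3178


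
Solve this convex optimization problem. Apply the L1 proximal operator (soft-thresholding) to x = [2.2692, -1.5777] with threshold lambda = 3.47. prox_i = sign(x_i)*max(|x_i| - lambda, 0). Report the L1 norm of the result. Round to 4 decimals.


Soft-thresholding with lambda = 3.47:
prox(2.2692) = sign(2.2692)*max(|2.2692| - 3.47, 0) = 0.0
prox(-1.5777) = sign(-1.5777)*max(|-1.5777| - 3.47, 0) = 0.0
prox(x) = [0.0, 0.0]
||prox(x)||_1 = 0.0 + 0.0 = 0.0


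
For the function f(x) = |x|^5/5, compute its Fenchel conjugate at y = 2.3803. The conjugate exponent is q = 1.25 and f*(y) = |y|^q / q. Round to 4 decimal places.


The conjugate exponent q satisfies 1/p + 1/q = 1.
p = 5, so q = 5/(5 - 1) = 1.25
|y|^q = 2.3803^1.25 = 2.9566
f*(2.3803) = 2.9566 / 1.25 = 2.3653


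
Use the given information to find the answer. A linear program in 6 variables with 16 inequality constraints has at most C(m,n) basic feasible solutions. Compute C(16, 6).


Each vertex corresponds to some choice of n active constraints out of m, so the number of vertices is at most C(m, n) = m! / (n!(m-n)!).
m = 16, n = 6
Numerator: 16 * 15 * 14 * 13 * 12 * 11
Denominator: 6! = 720
C(16, 6) = 8008


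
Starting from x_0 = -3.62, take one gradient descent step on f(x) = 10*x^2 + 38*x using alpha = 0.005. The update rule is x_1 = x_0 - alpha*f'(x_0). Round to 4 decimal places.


We compute the gradient at x_0 and apply the update.
f'(x) = 20*x + 38
f'(-3.62) = 20*-3.62 + 38 = -34.4
x_1 = -3.62 - 0.005*-34.4 = -3.448


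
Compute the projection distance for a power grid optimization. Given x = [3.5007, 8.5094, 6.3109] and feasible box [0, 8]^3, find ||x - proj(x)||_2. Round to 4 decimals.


Project each component onto [0, 8].
clip(3.5007) = 3.5007, clip(8.5094) = 8.0, clip(6.3109) = 6.3109
Projection = [3.5007, 8.0, 6.3109]
Squared diffs: [0.0, 0.2595, 0.0]
Distance = sqrt(0.2595) = 0.5094


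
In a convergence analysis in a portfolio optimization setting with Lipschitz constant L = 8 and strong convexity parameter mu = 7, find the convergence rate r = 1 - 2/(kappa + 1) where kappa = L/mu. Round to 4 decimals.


Step 1: Compute the condition number.
kappa = L/mu = 8/7 = 1.1429
Step 2: Compute the convergence rate.
r = 1 - 2/(kappa + 1) = 1 - 2*mu/(L + mu) = (L - mu)/(L + mu) = 1/15 = 0.0667


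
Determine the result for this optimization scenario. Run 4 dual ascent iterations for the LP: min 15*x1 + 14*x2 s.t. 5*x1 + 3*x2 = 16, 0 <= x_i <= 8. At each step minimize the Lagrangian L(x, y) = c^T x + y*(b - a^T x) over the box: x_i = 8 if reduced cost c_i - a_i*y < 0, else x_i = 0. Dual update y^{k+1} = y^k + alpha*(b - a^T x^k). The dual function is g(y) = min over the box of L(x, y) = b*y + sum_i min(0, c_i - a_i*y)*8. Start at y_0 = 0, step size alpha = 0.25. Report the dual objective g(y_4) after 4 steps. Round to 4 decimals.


Dual ascent for LP: min 15*x1 + 14*x2, 5*x1 + 3*x2 = 16, 0 <= x_i <= 8
Step 1: y^k = 0.0, reduced costs: (15.0, 14.0)
  x^k = (0.0, 0.0), subgradient = b - a^T x = 16.0
  y^{k+1} = 0.0 + 0.25*16.0 = 4.0
Step 2: y^k = 4.0, reduced costs: (-5.0, 2.0)
  x^k = (8.0, 0.0), subgradient = b - a^T x = -24.0
  y^{k+1} = 4.0 + 0.25*-24.0 = -2.0
Step 3: y^k = -2.0, reduced costs: (25.0, 20.0)
  x^k = (0.0, 0.0), subgradient = b - a^T x = 16.0
  y^{k+1} = -2.0 + 0.25*16.0 = 2.0
Step 4: y^k = 2.0, reduced costs: (5.0, 8.0)
  x^k = (0.0, 0.0), subgradient = b - a^T x = 16.0
  y^{k+1} = 2.0 + 0.25*16.0 = 6.0
Dual objective at y_4 = 6.0: reduced costs (-15.0, -4.0), box minimizer x = (8.0, 8.0)
g(y_4) = b*y + (c1 - a1*y)*x1 + (c2 - a2*y)*x2 = 16*6.0 + (-15.0)*8.0 + (-4.0)*8.0 = 96.0 - 120.0 - 32.0 = -56.0


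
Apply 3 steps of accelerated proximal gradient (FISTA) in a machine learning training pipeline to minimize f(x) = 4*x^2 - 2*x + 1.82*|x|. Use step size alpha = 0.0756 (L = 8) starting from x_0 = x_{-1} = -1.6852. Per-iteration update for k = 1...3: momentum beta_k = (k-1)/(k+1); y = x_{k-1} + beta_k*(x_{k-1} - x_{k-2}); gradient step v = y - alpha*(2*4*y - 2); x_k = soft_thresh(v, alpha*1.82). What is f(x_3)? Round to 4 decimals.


FISTA on f(x) = 4*x^2 - 2*x + 1.82*|x|
L = 8, alpha = 0.0756
Iteration 1: beta = 0.0, y = -1.6852 + 0.0*(-1.6852 + 1.6852) = -1.6852
  grad(y) = -15.4816, v = y - alpha*grad = -0.5148
  prox(v) = soft_thresh(-0.5148, 0.1376) = -0.3772
Iteration 2: beta = 0.3333, y = -0.3772 + 0.3333*(-0.3772 + 1.6852) = 0.0588
  grad(y) = -1.5296, v = y - alpha*grad = 0.1744
  prox(v) = soft_thresh(0.1744, 0.1376) = 0.0368
Iteration 3: beta = 0.5, y = 0.0368 + 0.5*(0.0368 + 0.3772) = 0.2439
  grad(y) = -0.049, v = y - alpha*grad = 0.2476
  prox(v) = soft_thresh(0.2476, 0.1376) = 0.11
f(x_3) = 4*0.11^2 - 2*0.11 + 1.82*|0.11| = 0.0286


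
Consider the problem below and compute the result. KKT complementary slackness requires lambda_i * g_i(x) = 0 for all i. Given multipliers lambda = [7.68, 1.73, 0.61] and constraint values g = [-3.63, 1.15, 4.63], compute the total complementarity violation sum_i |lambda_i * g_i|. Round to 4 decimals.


KKT complementary slackness check:
lambda_1 * g_1 = 7.68 * -3.63 = -27.8784
lambda_2 * g_2 = 1.73 * 1.15 = 1.9895
lambda_3 * g_3 = 0.61 * 4.63 = 2.8243
Total violation = 27.8784 + 1.9895 + 2.8243 = 32.6922


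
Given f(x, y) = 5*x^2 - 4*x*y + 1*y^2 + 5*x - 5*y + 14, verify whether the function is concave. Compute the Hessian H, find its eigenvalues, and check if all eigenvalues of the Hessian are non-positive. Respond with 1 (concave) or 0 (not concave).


The Hessian of f(x,y) = 5*x^2 - 4*x*y + 1*y^2 + 5*x - 5*y + 14 is:
H = [[10, -4], [-4, 2]]
Trace = 10 + 2 = 12
Determinant = 10*2 - (-4)^2 = 4
Discriminant = (12)^2 - 4*4 = 128.0
Eigenvalues: lambda_1 = 0.3431, lambda_2 = 11.6569
The function is not concave.

0


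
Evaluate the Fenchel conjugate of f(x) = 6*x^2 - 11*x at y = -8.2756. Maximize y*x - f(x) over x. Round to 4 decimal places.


f*(y) = sup_x {y*x - a*x^2 - b*x} = sup_x {(y-b)*x - a*x^2}
FOC: (y - b) - 2a*x = 0 => x* = (y - b)/(2a)
x* = (-8.2756 + 11)/(2*6) = 0.227
f*(-8.2756) = (y-b)^2/(4a) = (-8.2756 + 11)^2/(4*6)
= 7.4224/24 = 0.3093


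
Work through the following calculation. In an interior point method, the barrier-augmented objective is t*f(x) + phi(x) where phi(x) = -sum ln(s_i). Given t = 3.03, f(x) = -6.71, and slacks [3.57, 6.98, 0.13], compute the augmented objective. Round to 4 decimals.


Step 1: Compute log-barrier.
ln values: [1.2726, 1.943, -2.0402]
phi = -(1.2726 + 1.943 - 2.0402) = -1.1754
Step 2: Compute augmented objective.
t*f(x) = 3.03*-6.71 = -20.3313
Total = -20.3313 - 1.1754 = -21.5067


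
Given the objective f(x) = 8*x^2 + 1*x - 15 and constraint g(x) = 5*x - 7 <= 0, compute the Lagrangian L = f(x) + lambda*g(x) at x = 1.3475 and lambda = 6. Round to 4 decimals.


Step 1: Evaluate f(x).
f(1.3475) = 8*1.3475^2 + 1*1.3475 - 15 = 0.8736
Step 2: Evaluate g(x).
g(1.3475) = 5*1.3475 - 7 = -0.2625
Step 3: Compute Lagrangian.
L = 0.8736 + 6*-0.2625 = -0.7015


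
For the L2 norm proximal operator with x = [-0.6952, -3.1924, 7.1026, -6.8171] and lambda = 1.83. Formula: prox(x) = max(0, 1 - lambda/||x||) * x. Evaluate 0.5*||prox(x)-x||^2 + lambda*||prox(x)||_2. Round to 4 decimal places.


Step 1: Compute ||x||.
||x|| = 10.3728
Step 2: Compute scaling factor.
scale = max(0, 1 - 1.83/10.3728) = 0.8236
Step 3: prox(x) = [-0.5726, -2.6292, 5.8495, -5.6144]
||prox(x)|| = 8.5428
Step 4: Proximal objective.
0.5*||prox-x||^2 = 1.6745
lambda*||prox|| = 15.6333
Total = 17.3077


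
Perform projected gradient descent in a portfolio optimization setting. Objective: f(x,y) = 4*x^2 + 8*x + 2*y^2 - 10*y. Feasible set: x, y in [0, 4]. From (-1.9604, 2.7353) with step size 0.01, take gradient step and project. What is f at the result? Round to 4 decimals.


Step 1: Compute gradient at (-1.9604, 2.7353).
grad_x = 2*4*-1.9604 + 8 = -7.6832
grad_y = 2*2*2.7353 - 10 = 0.9412
Step 2: Gradient step.
x_raw = -1.9604 - 0.01*-7.6832 = -1.8836
y_raw = 2.7353 - 0.01*0.9412 = 2.7259
Step 3: Project onto [0, 4].
x_proj = clip(-1.8836) = 0.0
y_proj = clip(2.7259) = 2.7259
Step 4: Evaluate f.
f(0.0, 2.7259) = -12.3979


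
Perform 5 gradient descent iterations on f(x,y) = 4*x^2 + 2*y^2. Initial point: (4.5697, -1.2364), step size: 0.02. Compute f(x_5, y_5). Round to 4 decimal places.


Gradient descent on f(x,y) = 4*x^2 + 2*y^2.
Starting point: (4.5697, -1.2364), alpha = 0.02
Step 1: grad_x = 2*4*4.5697 = 36.5576, grad_y = 2*2*-1.2364 = -4.9456
  x_1 = 4.5697 - 0.02*36.5576 = 3.8385
  y_1 = -1.2364 - 0.02*-4.9456 = -1.1375
Step 2: grad_x = 2*4*3.8385 = 30.7084, grad_y = 2*2*-1.1375 = -4.55
  x_2 = 3.8385 - 0.02*30.7084 = 3.2244
  y_2 = -1.1375 - 0.02*-4.55 = -1.0465
Step 3: grad_x = 2*4*3.2244 = 25.795, grad_y = 2*2*-1.0465 = -4.186
  x_3 = 3.2244 - 0.02*25.795 = 2.7085
  y_3 = -1.0465 - 0.02*-4.186 = -0.9628
Step 4: grad_x = 2*4*2.7085 = 21.6678, grad_y = 2*2*-0.9628 = -3.8511
  x_4 = 2.7085 - 0.02*21.6678 = 2.2751
  y_4 = -0.9628 - 0.02*-3.8511 = -0.8857
Step 5: grad_x = 2*4*2.2751 = 18.201, grad_y = 2*2*-0.8857 = -3.543
  x_5 = 2.2751 - 0.02*18.201 = 1.9111
  y_5 = -0.8857 - 0.02*-3.543 = -0.8149
f(1.9111, -0.8149) = 4*1.9111^2 + 2*(-0.8149)^2 = 15.9373


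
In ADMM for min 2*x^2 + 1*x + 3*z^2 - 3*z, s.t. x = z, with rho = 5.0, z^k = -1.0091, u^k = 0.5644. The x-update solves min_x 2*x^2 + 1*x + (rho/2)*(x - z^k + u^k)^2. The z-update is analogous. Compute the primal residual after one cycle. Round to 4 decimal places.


ADMM iteration with rho = 5.0, z^k = -1.0091, u^k = 0.5644
Step 1: x-update.
Minimize 2*x^2 + 1*x + (5.0/2)*(x + 1.0091 + 0.5644)^2
FOC: (2*2 + 5.0)*x = -1 + 5.0*(-1.0091 - 0.5644)
x^{k+1} = -0.9853
Step 2: z-update.
Minimize 3*z^2 - 3*z + (5.0/2)*(-0.9853 - z + 0.5644)^2
FOC: (2*3 + 5.0)*z = 3 + 5.0*(-0.9853 + 0.5644)
z^{k+1} = 0.0814
Step 3: u-update.
u^{k+1} = 0.5644 - 0.9853 - 0.0814 = -0.5023
Step 4: Primal residual = |-0.9853 - 0.0814| = 1.0667


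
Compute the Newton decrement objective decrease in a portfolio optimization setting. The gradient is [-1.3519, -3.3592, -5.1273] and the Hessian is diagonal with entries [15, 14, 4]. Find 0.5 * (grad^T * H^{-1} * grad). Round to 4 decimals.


Step 1: H is diagonal, so H^(-1) * g = [-0.0901, -0.2399, -1.2818].
Step 2: g^T H^(-1) g = sum_i g_i^2 / H_ii
  = (-1.3519)^2/15 + (-3.3592)^2/14 + (-5.1273)^2/4
  = 0.1218 + 0.806 + 6.5723 = 7.5002
Step 3: Objective decrease = 0.5 * g^T H^(-1) g = 3.7501


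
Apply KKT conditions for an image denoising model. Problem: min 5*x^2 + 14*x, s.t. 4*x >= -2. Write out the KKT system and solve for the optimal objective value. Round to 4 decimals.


Step 1: Try lambda = 0 (constraint inactive).
x_unc = -14/(2*5) = -1.4
Check: 4*-1.4 = -5.6 < -2 -- violated!
Step 2: Constraint must be active: 4*x = -2
x* = -2/4 = -0.5
lambda = (2*5*(-0.5) + 14)/4 = 2.25
Step 3: Compute optimal value.
f(x*) = 5*(-0.5)^2 + 14*(-0.5) = -5.75


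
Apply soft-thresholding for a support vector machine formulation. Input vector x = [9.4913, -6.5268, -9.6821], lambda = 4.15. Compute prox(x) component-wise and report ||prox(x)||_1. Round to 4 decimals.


Soft-thresholding with lambda = 4.15:
prox(9.4913) = sign(9.4913)*max(|9.4913| - 4.15, 0) = 5.3413
prox(-6.5268) = sign(-6.5268)*max(|-6.5268| - 4.15, 0) = -2.3768
prox(-9.6821) = sign(-9.6821)*max(|-9.6821| - 4.15, 0) = -5.5321
prox(x) = [5.3413, -2.3768, -5.5321]
||prox(x)||_1 = 5.3413 + 2.3768 + 5.5321 = 13.2502


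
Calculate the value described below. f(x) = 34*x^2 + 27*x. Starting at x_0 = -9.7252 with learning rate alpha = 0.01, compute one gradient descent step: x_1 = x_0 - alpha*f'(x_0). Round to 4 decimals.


We compute the gradient at x_0 and apply the update.
f'(x) = 68*x + 27
f'(-9.7252) = 68*-9.7252 + 27 = -634.3136
x_1 = -9.7252 - 0.01*-634.3136 = -3.3821


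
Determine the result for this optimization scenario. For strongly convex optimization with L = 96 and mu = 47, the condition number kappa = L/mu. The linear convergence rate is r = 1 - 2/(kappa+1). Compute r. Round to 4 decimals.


Step 1: Compute the condition number.
kappa = L/mu = 96/47 = 2.0426
Step 2: Compute the convergence rate.
r = 1 - 2/(kappa + 1) = 1 - 2*mu/(L + mu) = (L - mu)/(L + mu) = 49/143 = 0.3427


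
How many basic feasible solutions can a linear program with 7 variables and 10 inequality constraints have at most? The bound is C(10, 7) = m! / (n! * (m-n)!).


Each vertex corresponds to some choice of n active constraints out of m, so the number of vertices is at most C(m, n) = m! / (n!(m-n)!).
m = 10, n = 7
Numerator: 10 * 9 * 8 * 7 * 6 * 5 * 4
Denominator: 7! = 5040
C(10, 7) = 120


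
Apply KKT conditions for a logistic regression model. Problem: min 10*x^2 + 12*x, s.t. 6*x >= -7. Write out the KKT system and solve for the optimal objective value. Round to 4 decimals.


Step 1: Try lambda = 0 (constraint inactive).
Stationarity: 2*10*x + 12 = 0
x* = -12/(2*10) = -0.6
Check constraint: 6*-0.6 = -3.6 >= -7 -- satisfied.
Step 2: Compute optimal value.
f(x*) = 10*(-0.6)^2 + 12*(-0.6) = -3.6


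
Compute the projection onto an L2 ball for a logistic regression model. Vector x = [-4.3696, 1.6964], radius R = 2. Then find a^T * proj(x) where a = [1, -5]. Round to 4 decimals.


Step 1: Compute ||x|| (intermediates to 6 decimals).
||x|| = sqrt((-4.3696)^2 + 1.6964^2) = 4.687342
Step 2: Project.
Since ||x|| > R, scale = R/||x|| = 2/4.687342 = 0.426681, proj(x) = scale * x
proj(x) = [-1.864425, 0.723822]
Step 3: Dot product.
a^T * proj(x) = 1*(-1.864425) - 5*0.723822 = -5.4835


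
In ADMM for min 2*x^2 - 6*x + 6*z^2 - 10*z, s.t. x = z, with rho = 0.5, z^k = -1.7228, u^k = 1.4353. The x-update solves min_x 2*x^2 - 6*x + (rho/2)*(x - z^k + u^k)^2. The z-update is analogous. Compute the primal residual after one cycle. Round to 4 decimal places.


ADMM iteration with rho = 0.5, z^k = -1.7228, u^k = 1.4353
Step 1: x-update.
Minimize 2*x^2 - 6*x + (0.5/2)*(x + 1.7228 + 1.4353)^2
FOC: (2*2 + 0.5)*x = 6 + 0.5*(-1.7228 - 1.4353)
x^{k+1} = 0.9824
Step 2: z-update.
Minimize 6*z^2 - 10*z + (0.5/2)*(0.9824 - z + 1.4353)^2
FOC: (2*6 + 0.5)*z = 10 + 0.5*(0.9824 + 1.4353)
z^{k+1} = 0.8967
Step 3: u-update.
u^{k+1} = 1.4353 + 0.9824 - 0.8967 = 1.521
Step 4: Primal residual = |0.9824 - 0.8967| = 0.0857


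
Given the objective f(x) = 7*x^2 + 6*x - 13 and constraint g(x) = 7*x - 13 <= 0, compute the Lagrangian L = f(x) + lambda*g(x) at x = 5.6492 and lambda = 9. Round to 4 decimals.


Step 1: Evaluate f(x).
f(5.6492) = 7*5.6492^2 + 6*5.6492 - 13 = 244.2894
Step 2: Evaluate g(x).
g(5.6492) = 7*5.6492 - 13 = 26.5444
Step 3: Compute Lagrangian.
L = 244.2894 + 9*26.5444 = 483.189


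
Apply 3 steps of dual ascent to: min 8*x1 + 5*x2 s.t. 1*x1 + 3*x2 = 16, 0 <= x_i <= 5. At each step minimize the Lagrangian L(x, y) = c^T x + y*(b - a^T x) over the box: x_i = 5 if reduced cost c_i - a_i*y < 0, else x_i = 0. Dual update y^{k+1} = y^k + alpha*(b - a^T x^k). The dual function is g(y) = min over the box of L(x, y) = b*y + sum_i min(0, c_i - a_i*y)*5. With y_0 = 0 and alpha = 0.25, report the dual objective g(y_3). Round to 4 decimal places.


Dual ascent for LP: min 8*x1 + 5*x2, 1*x1 + 3*x2 = 16, 0 <= x_i <= 5
Step 1: y^k = 0.0, reduced costs: (8.0, 5.0)
  x^k = (0.0, 0.0), subgradient = b - a^T x = 16.0
  y^{k+1} = 0.0 + 0.25*16.0 = 4.0
Step 2: y^k = 4.0, reduced costs: (4.0, -7.0)
  x^k = (0.0, 5.0), subgradient = b - a^T x = 1.0
  y^{k+1} = 4.0 + 0.25*1.0 = 4.25
Step 3: y^k = 4.25, reduced costs: (3.75, -7.75)
  x^k = (0.0, 5.0), subgradient = b - a^T x = 1.0
  y^{k+1} = 4.25 + 0.25*1.0 = 4.5
Dual objective at y_3 = 4.5: reduced costs (3.5, -8.5), box minimizer x = (0.0, 5.0)
g(y_3) = b*y + (c1 - a1*y)*x1 + (c2 - a2*y)*x2 = 16*4.5 + 3.5*0.0 + (-8.5)*5.0 = 72.0 + 0.0 - 42.5 = 29.5


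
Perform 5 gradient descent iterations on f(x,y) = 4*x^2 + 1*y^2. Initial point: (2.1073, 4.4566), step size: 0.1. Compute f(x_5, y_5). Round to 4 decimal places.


Gradient descent on f(x,y) = 4*x^2 + 1*y^2.
Starting point: (2.1073, 4.4566), alpha = 0.1
Step 1: grad_x = 2*4*2.1073 = 16.8584, grad_y = 2*1*4.4566 = 8.9132
  x_1 = 2.1073 - 0.1*16.8584 = 0.4215
  y_1 = 4.4566 - 0.1*8.9132 = 3.5653
Step 2: grad_x = 2*4*0.4215 = 3.3717, grad_y = 2*1*3.5653 = 7.1306
  x_2 = 0.4215 - 0.1*3.3717 = 0.0843
  y_2 = 3.5653 - 0.1*7.1306 = 2.8522
Step 3: grad_x = 2*4*0.0843 = 0.6743, grad_y = 2*1*2.8522 = 5.7044
  x_3 = 0.0843 - 0.1*0.6743 = 0.0169
  y_3 = 2.8522 - 0.1*5.7044 = 2.2818
Step 4: grad_x = 2*4*0.0169 = 0.1349, grad_y = 2*1*2.2818 = 4.5636
  x_4 = 0.0169 - 0.1*0.1349 = 0.0034
  y_4 = 2.2818 - 0.1*4.5636 = 1.8254
Step 5: grad_x = 2*4*0.0034 = 0.027, grad_y = 2*1*1.8254 = 3.6508
  x_5 = 0.0034 - 0.1*0.027 = 0.0007
  y_5 = 1.8254 - 0.1*3.6508 = 1.4603
f(0.0007, 1.4603) = 4*0.0007^2 + 1*1.4603^2 = 2.1326


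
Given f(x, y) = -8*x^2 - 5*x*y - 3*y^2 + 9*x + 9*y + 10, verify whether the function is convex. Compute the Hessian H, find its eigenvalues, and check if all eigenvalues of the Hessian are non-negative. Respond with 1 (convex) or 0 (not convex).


The Hessian of f(x,y) = -8*x^2 - 5*x*y - 3*y^2 + 9*x + 9*y + 10 is:
H = [[-16, -5], [-5, -6]]
Trace = -16 - 6 = -22
Determinant = -16*-6 - (-5)^2 = 71
Discriminant = (-22)^2 - 4*71 = 200.0
Eigenvalues: lambda_1 = -18.0711, lambda_2 = -3.9289
The function is not convex.

0


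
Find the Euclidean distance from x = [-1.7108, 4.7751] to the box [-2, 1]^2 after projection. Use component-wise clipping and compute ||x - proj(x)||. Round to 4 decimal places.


Project each component onto [-2, 1].
clip(-1.7108) = -1.7108, clip(4.7751) = 1.0
Projection = [-1.7108, 1.0]
Squared diffs: [0.0, 14.2514]
Distance = sqrt(14.2514) = 3.7751


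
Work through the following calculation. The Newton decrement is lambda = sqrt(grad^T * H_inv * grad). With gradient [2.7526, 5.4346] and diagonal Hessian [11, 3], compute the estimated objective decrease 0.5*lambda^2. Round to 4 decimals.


Step 1: H is diagonal, so H^(-1) * g = [0.2502, 1.8115].
Step 2: g^T H^(-1) g = sum_i g_i^2 / H_ii
  = (2.7526)^2/11 + (5.4346)^2/3
  = 0.6888 + 9.845 = 10.5338
Step 3: Objective decrease = 0.5 * g^T H^(-1) g = 5.2669


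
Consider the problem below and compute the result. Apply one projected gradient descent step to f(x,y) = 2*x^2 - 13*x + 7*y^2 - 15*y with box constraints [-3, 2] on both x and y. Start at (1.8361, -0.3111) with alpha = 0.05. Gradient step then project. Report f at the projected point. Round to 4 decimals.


Step 1: Compute gradient at (1.8361, -0.3111).
grad_x = 2*2*1.8361 - 13 = -5.6556
grad_y = 2*7*-0.3111 - 15 = -19.3554
Step 2: Gradient step.
x_raw = 1.8361 - 0.05*-5.6556 = 2.1189
y_raw = -0.3111 - 0.05*-19.3554 = 0.6567
Step 3: Project onto [-3, 2].
x_proj = clip(2.1189) = 2.0
y_proj = clip(0.6567) = 0.6567
Step 4: Evaluate f.
f(2.0, 0.6567) = -24.8315


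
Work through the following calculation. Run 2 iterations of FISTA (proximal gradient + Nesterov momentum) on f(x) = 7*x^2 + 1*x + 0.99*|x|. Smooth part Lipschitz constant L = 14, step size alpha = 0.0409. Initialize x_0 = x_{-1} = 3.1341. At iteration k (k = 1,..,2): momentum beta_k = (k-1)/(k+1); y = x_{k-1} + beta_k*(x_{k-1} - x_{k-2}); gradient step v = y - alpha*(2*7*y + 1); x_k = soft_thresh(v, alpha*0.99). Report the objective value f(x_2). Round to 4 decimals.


FISTA on f(x) = 7*x^2 + 1*x + 0.99*|x|
L = 14, alpha = 0.0409
Iteration 1: beta = 0.0, y = 3.1341 + 0.0*(3.1341 - 3.1341) = 3.1341
  grad(y) = 44.8774, v = y - alpha*grad = 1.2986
  prox(v) = soft_thresh(1.2986, 0.0405) = 1.2581
Iteration 2: beta = 0.3333, y = 1.2581 + 0.3333*(1.2581 - 3.1341) = 0.6328
  grad(y) = 9.8592, v = y - alpha*grad = 0.2296
  prox(v) = soft_thresh(0.2296, 0.0405) = 0.1891
f(x_2) = 7*0.1891^2 + 1*0.1891 + 0.99*|0.1891| = 0.6265


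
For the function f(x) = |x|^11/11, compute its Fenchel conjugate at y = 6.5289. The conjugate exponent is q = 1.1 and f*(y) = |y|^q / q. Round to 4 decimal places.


The conjugate exponent q satisfies 1/p + 1/q = 1.
p = 11, so q = 11/(11 - 1) = 1.1
|y|^q = 6.5289^1.1 = 7.8763
f*(6.5289) = 7.8763 / 1.1 = 7.1603


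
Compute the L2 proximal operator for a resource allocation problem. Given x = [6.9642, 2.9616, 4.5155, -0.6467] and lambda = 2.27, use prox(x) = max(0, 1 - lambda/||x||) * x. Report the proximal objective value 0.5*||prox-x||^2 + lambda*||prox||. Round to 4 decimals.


Step 1: Compute ||x||.
||x|| = 8.8362
Step 2: Compute scaling factor.
scale = max(0, 1 - 2.27/8.8362) = 0.7431
Step 3: prox(x) = [5.1751, 2.2008, 3.3555, -0.4806]
||prox(x)|| = 6.5662
Step 4: Proximal objective.
0.5*||prox-x||^2 = 2.5765
lambda*||prox|| = 14.9053
Total = 17.4818


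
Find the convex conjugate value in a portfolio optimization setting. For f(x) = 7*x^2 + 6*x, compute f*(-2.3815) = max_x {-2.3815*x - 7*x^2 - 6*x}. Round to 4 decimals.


f*(y) = sup_x {y*x - a*x^2 - b*x} = sup_x {(y-b)*x - a*x^2}
FOC: (y - b) - 2a*x = 0 => x* = (y - b)/(2a)
x* = (-2.3815 - 6)/(2*7) = -0.5987
f*(-2.3815) = (y-b)^2/(4a) = (-2.3815 - 6)^2/(4*7)
= 70.2495/28 = 2.5089


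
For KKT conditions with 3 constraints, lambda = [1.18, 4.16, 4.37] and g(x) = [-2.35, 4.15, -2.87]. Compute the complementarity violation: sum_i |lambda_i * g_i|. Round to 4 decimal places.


KKT complementary slackness check:
lambda_1 * g_1 = 1.18 * -2.35 = -2.773
lambda_2 * g_2 = 4.16 * 4.15 = 17.264
lambda_3 * g_3 = 4.37 * -2.87 = -12.5419
Total violation = 2.773 + 17.264 + 12.5419 = 32.5789


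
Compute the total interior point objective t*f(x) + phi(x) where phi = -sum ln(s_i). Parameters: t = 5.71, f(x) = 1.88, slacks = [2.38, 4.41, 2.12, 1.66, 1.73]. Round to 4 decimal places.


Step 1: Compute log-barrier.
ln values: [0.8671, 1.4839, 0.7514, 0.5068, 0.5481]
phi = -(0.8671 + 1.4839 + 0.7514 + 0.5068 + 0.5481) = -4.1573
Step 2: Compute augmented objective.
t*f(x) = 5.71*1.88 = 10.7348
Total = 10.7348 - 4.1573 = 6.5775


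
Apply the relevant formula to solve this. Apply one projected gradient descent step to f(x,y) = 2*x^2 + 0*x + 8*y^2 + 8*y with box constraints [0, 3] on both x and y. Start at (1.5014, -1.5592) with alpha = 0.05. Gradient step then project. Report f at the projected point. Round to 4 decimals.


Step 1: Compute gradient at (1.5014, -1.5592).
grad_x = 2*2*1.5014 + 0 = 6.0056
grad_y = 2*8*-1.5592 + 8 = -16.9472
Step 2: Gradient step.
x_raw = 1.5014 - 0.05*6.0056 = 1.2011
y_raw = -1.5592 - 0.05*-16.9472 = -0.7118
Step 3: Project onto [0, 3].
x_proj = clip(1.2011) = 1.2011
y_proj = clip(-0.7118) = 0.0
Step 4: Evaluate f.
f(1.2011, 0.0) = 2.8854


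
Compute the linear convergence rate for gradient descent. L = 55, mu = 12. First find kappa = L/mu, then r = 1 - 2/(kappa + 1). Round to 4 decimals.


Step 1: Compute the condition number.
kappa = L/mu = 55/12 = 4.5833
Step 2: Compute the convergence rate.
r = 1 - 2/(kappa + 1) = 1 - 2*mu/(L + mu) = (L - mu)/(L + mu) = 43/67 = 0.6418


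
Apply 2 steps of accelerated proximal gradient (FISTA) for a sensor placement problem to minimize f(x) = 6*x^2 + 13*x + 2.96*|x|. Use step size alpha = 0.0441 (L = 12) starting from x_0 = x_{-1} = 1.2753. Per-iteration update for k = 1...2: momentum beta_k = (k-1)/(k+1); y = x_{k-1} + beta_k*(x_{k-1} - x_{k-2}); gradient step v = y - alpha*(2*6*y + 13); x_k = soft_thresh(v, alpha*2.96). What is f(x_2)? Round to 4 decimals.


FISTA on f(x) = 6*x^2 + 13*x + 2.96*|x|
L = 12, alpha = 0.0441
Iteration 1: beta = 0.0, y = 1.2753 + 0.0*(1.2753 - 1.2753) = 1.2753
  grad(y) = 28.3036, v = y - alpha*grad = 0.0271
  prox(v) = soft_thresh(0.0271, 0.1305) = 0.0
Iteration 2: beta = 0.3333, y = 0.0 + 0.3333*(0.0 - 1.2753) = -0.4251
  grad(y) = 7.8988, v = y - alpha*grad = -0.7734
  prox(v) = soft_thresh(-0.7734, 0.1305) = -0.6429
f(x_2) = 6*(-0.6429)^2 + 13*(-0.6429) + 2.96*|-0.6429| = -3.9748


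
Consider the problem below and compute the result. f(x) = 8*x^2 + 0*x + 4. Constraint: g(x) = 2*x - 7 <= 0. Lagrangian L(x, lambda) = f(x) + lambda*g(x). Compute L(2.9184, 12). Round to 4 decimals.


Step 1: Evaluate f(x).
f(2.9184) = 8*2.9184^2 + 0*2.9184 + 4 = 72.1365
Step 2: Evaluate g(x).
g(2.9184) = 2*2.9184 - 7 = -1.1632
Step 3: Compute Lagrangian.
L = 72.1365 + 12*-1.1632 = 58.1781


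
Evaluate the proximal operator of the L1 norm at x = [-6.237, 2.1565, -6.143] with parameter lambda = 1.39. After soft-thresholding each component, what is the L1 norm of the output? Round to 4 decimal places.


Soft-thresholding with lambda = 1.39:
prox(-6.237) = sign(-6.237)*max(|-6.237| - 1.39, 0) = -4.847
prox(2.1565) = sign(2.1565)*max(|2.1565| - 1.39, 0) = 0.7665
prox(-6.143) = sign(-6.143)*max(|-6.143| - 1.39, 0) = -4.753
prox(x) = [-4.847, 0.7665, -4.753]
||prox(x)||_1 = 4.847 + 0.7665 + 4.753 = 10.3665


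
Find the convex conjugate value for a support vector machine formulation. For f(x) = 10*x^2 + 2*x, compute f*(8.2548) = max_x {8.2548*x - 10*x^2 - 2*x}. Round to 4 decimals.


f*(y) = sup_x {y*x - a*x^2 - b*x} = sup_x {(y-b)*x - a*x^2}
FOC: (y - b) - 2a*x = 0 => x* = (y - b)/(2a)
x* = (8.2548 - 2)/(2*10) = 0.3127
f*(8.2548) = (y-b)^2/(4a) = (8.2548 - 2)^2/(4*10)
= 39.1225/40 = 0.9781


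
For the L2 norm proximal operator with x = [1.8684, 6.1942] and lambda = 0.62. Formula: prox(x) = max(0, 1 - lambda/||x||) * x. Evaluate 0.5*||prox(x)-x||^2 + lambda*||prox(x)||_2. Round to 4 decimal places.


Step 1: Compute ||x||.
||x|| = 6.4699
Step 2: Compute scaling factor.
scale = max(0, 1 - 0.62/6.4699) = 0.9042
Step 3: prox(x) = [1.6894, 5.6006]
||prox(x)|| = 5.8499
Step 4: Proximal objective.
0.5*||prox-x||^2 = 0.1922
lambda*||prox|| = 3.6269
Total = 3.8191


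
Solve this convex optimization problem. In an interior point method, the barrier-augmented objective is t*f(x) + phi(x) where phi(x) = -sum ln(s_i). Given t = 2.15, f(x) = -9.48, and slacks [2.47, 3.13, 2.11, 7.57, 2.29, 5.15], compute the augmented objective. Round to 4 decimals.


Step 1: Compute log-barrier.
ln values: [0.9042, 1.141, 0.7467, 2.0242, 0.8286, 1.639]
phi = -(0.9042 + 1.141 + 0.7467 + 2.0242 + 0.8286 + 1.639) = -7.2837
Step 2: Compute augmented objective.
t*f(x) = 2.15*-9.48 = -20.382
Total = -20.382 - 7.2837 = -27.6657


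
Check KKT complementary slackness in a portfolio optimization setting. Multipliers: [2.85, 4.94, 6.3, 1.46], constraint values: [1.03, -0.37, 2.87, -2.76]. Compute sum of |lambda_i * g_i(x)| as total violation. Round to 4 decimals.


KKT complementary slackness check:
lambda_1 * g_1 = 2.85 * 1.03 = 2.9355
lambda_2 * g_2 = 4.94 * -0.37 = -1.8278
lambda_3 * g_3 = 6.3 * 2.87 = 18.081
lambda_4 * g_4 = 1.46 * -2.76 = -4.0296
Total violation = 2.9355 + 1.8278 + 18.081 + 4.0296 = 26.8739


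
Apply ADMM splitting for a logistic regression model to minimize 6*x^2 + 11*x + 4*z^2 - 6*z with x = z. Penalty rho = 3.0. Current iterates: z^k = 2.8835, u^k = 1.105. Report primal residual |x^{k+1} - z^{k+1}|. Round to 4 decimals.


ADMM iteration with rho = 3.0, z^k = 2.8835, u^k = 1.105
Step 1: x-update.
Minimize 6*x^2 + 11*x + (3.0/2)*(x - 2.8835 + 1.105)^2
FOC: (2*6 + 3.0)*x = -11 + 3.0*(2.8835 - 1.105)
x^{k+1} = -0.3776
Step 2: z-update.
Minimize 4*z^2 - 6*z + (3.0/2)*(-0.3776 - z + 1.105)^2
FOC: (2*4 + 3.0)*z = 6 + 3.0*(-0.3776 + 1.105)
z^{k+1} = 0.7438
Step 3: u-update.
u^{k+1} = 1.105 - 0.3776 - 0.7438 = -0.0165
Step 4: Primal residual = |-0.3776 - 0.7438| = 1.1215


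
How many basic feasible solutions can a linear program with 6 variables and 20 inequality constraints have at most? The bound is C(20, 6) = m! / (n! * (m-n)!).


Each vertex corresponds to some choice of n active constraints out of m, so the number of vertices is at most C(m, n) = m! / (n!(m-n)!).
m = 20, n = 6
Numerator: 20 * 19 * 18 * 17 * 16 * 15
Denominator: 6! = 720
C(20, 6) = 38760


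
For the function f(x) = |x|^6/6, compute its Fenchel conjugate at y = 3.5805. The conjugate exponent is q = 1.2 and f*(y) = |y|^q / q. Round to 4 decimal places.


The conjugate exponent q satisfies 1/p + 1/q = 1.
p = 6, so q = 6/(6 - 1) = 1.2
|y|^q = 3.5805^1.2 = 4.621
f*(3.5805) = 4.621 / 1.2 = 3.8508


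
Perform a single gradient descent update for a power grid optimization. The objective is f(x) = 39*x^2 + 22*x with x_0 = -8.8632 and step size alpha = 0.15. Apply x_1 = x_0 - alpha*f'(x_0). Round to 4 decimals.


We compute the gradient at x_0 and apply the update.
f'(x) = 78*x + 22
f'(-8.8632) = 78*-8.8632 + 22 = -669.3296
x_1 = -8.8632 - 0.15*-669.3296 = 91.5362


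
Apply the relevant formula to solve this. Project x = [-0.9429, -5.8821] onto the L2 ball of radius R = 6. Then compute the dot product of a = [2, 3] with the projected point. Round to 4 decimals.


Step 1: Compute ||x|| (intermediates to 6 decimals).
||x|| = sqrt((-0.9429)^2 + (-5.8821)^2) = 5.957194
Step 2: Project.
Since ||x|| <= R, proj = x (no scaling needed).
proj(x) = [-0.9429, -5.8821]
Step 3: Dot product.
a^T * proj(x) = 2*(-0.9429) + 3*(-5.8821) = -19.5321


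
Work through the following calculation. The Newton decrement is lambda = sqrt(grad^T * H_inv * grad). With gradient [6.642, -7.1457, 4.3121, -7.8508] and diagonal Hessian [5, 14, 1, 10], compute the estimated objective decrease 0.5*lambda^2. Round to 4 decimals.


Step 1: H is diagonal, so H^(-1) * g = [1.3284, -0.5104, 4.3121, -0.7851].
Step 2: g^T H^(-1) g = sum_i g_i^2 / H_ii
  = (6.642)^2/5 + (-7.1457)^2/14 + (4.3121)^2/1 + (-7.8508)^2/10
  = 8.8232 + 3.6472 + 18.5942 + 6.1635 = 37.2282
Step 3: Objective decrease = 0.5 * g^T H^(-1) g = 18.6141


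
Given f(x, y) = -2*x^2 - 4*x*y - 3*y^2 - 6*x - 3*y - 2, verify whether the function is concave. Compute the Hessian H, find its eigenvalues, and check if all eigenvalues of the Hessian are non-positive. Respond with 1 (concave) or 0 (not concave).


The Hessian of f(x,y) = -2*x^2 - 4*x*y - 3*y^2 - 6*x - 3*y - 2 is:
H = [[-4, -4], [-4, -6]]
Trace = -4 - 6 = -10
Determinant = -4*-6 - (-4)^2 = 8
Discriminant = (-10)^2 - 4*8 = 68.0
Eigenvalues: lambda_1 = -9.1231, lambda_2 = -0.8769
The function is concave.

1


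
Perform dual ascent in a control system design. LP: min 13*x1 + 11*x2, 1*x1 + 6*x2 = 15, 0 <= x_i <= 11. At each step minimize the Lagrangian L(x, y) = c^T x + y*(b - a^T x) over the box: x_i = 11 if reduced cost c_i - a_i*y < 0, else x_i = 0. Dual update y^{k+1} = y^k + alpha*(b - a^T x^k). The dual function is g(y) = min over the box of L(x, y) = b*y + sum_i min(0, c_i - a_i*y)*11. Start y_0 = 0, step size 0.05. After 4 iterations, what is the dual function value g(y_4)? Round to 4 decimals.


Dual ascent for LP: min 13*x1 + 11*x2, 1*x1 + 6*x2 = 15, 0 <= x_i <= 11
Step 1: y^k = 0.0, reduced costs: (13.0, 11.0)
  x^k = (0.0, 0.0), subgradient = b - a^T x = 15.0
  y^{k+1} = 0.0 + 0.05*15.0 = 0.75
Step 2: y^k = 0.75, reduced costs: (12.25, 6.5)
  x^k = (0.0, 0.0), subgradient = b - a^T x = 15.0
  y^{k+1} = 0.75 + 0.05*15.0 = 1.5
Step 3: y^k = 1.5, reduced costs: (11.5, 2.0)
  x^k = (0.0, 0.0), subgradient = b - a^T x = 15.0
  y^{k+1} = 1.5 + 0.05*15.0 = 2.25
Step 4: y^k = 2.25, reduced costs: (10.75, -2.5)
  x^k = (0.0, 11.0), subgradient = b - a^T x = -51.0
  y^{k+1} = 2.25 + 0.05*-51.0 = -0.3
Dual objective at y_4 = -0.3: reduced costs (13.3, 12.8), box minimizer x = (0.0, 0.0)
g(y_4) = b*y + (c1 - a1*y)*x1 + (c2 - a2*y)*x2 = 15*(-0.3) + 13.3*0.0 + 12.8*0.0 = -4.5 + 0.0 + 0.0 = -4.5


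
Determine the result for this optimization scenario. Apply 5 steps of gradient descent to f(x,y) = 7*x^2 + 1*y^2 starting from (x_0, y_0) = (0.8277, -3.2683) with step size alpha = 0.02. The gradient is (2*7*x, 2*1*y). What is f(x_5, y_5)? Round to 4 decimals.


Gradient descent on f(x,y) = 7*x^2 + 1*y^2.
Starting point: (0.8277, -3.2683), alpha = 0.02
Step 1: grad_x = 2*7*0.8277 = 11.5878, grad_y = 2*1*-3.2683 = -6.5366
  x_1 = 0.8277 - 0.02*11.5878 = 0.5959
  y_1 = -3.2683 - 0.02*-6.5366 = -3.1376
Step 2: grad_x = 2*7*0.5959 = 8.3432, grad_y = 2*1*-3.1376 = -6.2751
  x_2 = 0.5959 - 0.02*8.3432 = 0.4291
  y_2 = -3.1376 - 0.02*-6.2751 = -3.0121
Step 3: grad_x = 2*7*0.4291 = 6.0071, grad_y = 2*1*-3.0121 = -6.0241
  x_3 = 0.4291 - 0.02*6.0071 = 0.3089
  y_3 = -3.0121 - 0.02*-6.0241 = -2.8916
Step 4: grad_x = 2*7*0.3089 = 4.3251, grad_y = 2*1*-2.8916 = -5.7832
  x_4 = 0.3089 - 0.02*4.3251 = 0.2224
  y_4 = -2.8916 - 0.02*-5.7832 = -2.7759
Step 5: grad_x = 2*7*0.2224 = 3.1141, grad_y = 2*1*-2.7759 = -5.5518
  x_5 = 0.2224 - 0.02*3.1141 = 0.1602
  y_5 = -2.7759 - 0.02*-5.5518 = -2.6649
f(0.1602, -2.6649) = 7*0.1602^2 + 1*(-2.6649)^2 = 7.2811


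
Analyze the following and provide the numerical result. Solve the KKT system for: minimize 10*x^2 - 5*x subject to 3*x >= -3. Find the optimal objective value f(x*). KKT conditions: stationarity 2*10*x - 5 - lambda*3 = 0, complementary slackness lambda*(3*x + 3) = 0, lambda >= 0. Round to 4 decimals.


Step 1: Try lambda = 0 (constraint inactive).
Stationarity: 2*10*x - 5 = 0
x* = 5/(2*10) = 0.25
Check constraint: 3*0.25 = 0.75 >= -3 -- satisfied.
Step 2: Compute optimal value.
f(x*) = 10*0.25^2 - 5*0.25 = -0.625


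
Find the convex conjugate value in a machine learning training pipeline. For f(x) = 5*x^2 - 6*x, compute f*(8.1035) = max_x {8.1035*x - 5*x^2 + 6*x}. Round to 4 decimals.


f*(y) = sup_x {y*x - a*x^2 - b*x} = sup_x {(y-b)*x - a*x^2}
FOC: (y - b) - 2a*x = 0 => x* = (y - b)/(2a)
x* = (8.1035 + 6)/(2*5) = 1.4104
f*(8.1035) = (y-b)^2/(4a) = (8.1035 + 6)^2/(4*5)
= 198.9087/20 = 9.9454


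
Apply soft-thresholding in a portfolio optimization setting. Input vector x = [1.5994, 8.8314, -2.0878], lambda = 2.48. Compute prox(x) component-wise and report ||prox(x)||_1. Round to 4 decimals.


Soft-thresholding with lambda = 2.48:
prox(1.5994) = sign(1.5994)*max(|1.5994| - 2.48, 0) = 0.0
prox(8.8314) = sign(8.8314)*max(|8.8314| - 2.48, 0) = 6.3514
prox(-2.0878) = sign(-2.0878)*max(|-2.0878| - 2.48, 0) = 0.0
prox(x) = [0.0, 6.3514, 0.0]
||prox(x)||_1 = 0.0 + 6.3514 + 0.0 = 6.3514
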